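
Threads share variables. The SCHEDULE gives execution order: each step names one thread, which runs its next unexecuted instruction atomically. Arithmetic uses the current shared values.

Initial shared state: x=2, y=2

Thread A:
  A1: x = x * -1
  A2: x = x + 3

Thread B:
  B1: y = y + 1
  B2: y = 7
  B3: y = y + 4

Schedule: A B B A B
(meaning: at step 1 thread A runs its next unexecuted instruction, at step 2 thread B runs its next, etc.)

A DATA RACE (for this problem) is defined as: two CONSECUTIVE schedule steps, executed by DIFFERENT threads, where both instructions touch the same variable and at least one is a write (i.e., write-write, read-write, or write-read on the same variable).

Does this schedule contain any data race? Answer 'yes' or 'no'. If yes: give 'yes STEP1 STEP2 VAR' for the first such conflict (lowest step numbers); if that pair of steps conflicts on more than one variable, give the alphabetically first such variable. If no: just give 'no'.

Steps 1,2: A(r=x,w=x) vs B(r=y,w=y). No conflict.
Steps 2,3: same thread (B). No race.
Steps 3,4: B(r=-,w=y) vs A(r=x,w=x). No conflict.
Steps 4,5: A(r=x,w=x) vs B(r=y,w=y). No conflict.

Answer: no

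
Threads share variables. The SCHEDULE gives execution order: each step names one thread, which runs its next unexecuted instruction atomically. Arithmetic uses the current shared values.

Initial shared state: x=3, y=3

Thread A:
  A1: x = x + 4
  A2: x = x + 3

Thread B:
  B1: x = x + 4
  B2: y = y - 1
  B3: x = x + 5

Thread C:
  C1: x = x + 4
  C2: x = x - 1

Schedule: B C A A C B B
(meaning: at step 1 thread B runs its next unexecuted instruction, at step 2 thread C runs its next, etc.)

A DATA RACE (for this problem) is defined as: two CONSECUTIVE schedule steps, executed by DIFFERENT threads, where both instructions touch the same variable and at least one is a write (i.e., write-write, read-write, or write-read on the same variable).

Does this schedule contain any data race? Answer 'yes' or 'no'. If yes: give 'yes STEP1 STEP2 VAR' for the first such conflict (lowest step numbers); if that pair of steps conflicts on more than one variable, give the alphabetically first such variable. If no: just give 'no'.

Answer: yes 1 2 x

Derivation:
Steps 1,2: B(x = x + 4) vs C(x = x + 4). RACE on x (W-W).
Steps 2,3: C(x = x + 4) vs A(x = x + 4). RACE on x (W-W).
Steps 3,4: same thread (A). No race.
Steps 4,5: A(x = x + 3) vs C(x = x - 1). RACE on x (W-W).
Steps 5,6: C(r=x,w=x) vs B(r=y,w=y). No conflict.
Steps 6,7: same thread (B). No race.
First conflict at steps 1,2.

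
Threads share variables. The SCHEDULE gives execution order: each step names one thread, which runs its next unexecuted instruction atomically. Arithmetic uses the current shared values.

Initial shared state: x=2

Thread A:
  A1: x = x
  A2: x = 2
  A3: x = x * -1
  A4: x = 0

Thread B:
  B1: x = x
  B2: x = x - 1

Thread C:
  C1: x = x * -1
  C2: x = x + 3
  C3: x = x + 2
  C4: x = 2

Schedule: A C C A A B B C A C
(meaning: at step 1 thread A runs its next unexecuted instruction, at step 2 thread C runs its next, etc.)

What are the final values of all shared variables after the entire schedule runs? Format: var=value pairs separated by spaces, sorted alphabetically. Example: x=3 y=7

Answer: x=2

Derivation:
Step 1: thread A executes A1 (x = x). Shared: x=2. PCs: A@1 B@0 C@0
Step 2: thread C executes C1 (x = x * -1). Shared: x=-2. PCs: A@1 B@0 C@1
Step 3: thread C executes C2 (x = x + 3). Shared: x=1. PCs: A@1 B@0 C@2
Step 4: thread A executes A2 (x = 2). Shared: x=2. PCs: A@2 B@0 C@2
Step 5: thread A executes A3 (x = x * -1). Shared: x=-2. PCs: A@3 B@0 C@2
Step 6: thread B executes B1 (x = x). Shared: x=-2. PCs: A@3 B@1 C@2
Step 7: thread B executes B2 (x = x - 1). Shared: x=-3. PCs: A@3 B@2 C@2
Step 8: thread C executes C3 (x = x + 2). Shared: x=-1. PCs: A@3 B@2 C@3
Step 9: thread A executes A4 (x = 0). Shared: x=0. PCs: A@4 B@2 C@3
Step 10: thread C executes C4 (x = 2). Shared: x=2. PCs: A@4 B@2 C@4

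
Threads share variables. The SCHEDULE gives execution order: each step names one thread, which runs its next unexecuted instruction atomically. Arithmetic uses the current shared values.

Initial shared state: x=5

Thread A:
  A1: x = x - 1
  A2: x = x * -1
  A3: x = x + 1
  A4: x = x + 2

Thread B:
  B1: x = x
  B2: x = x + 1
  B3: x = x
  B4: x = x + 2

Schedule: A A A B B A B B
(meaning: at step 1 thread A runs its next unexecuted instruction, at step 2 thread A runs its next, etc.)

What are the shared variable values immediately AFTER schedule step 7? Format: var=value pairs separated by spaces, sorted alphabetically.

Answer: x=0

Derivation:
Step 1: thread A executes A1 (x = x - 1). Shared: x=4. PCs: A@1 B@0
Step 2: thread A executes A2 (x = x * -1). Shared: x=-4. PCs: A@2 B@0
Step 3: thread A executes A3 (x = x + 1). Shared: x=-3. PCs: A@3 B@0
Step 4: thread B executes B1 (x = x). Shared: x=-3. PCs: A@3 B@1
Step 5: thread B executes B2 (x = x + 1). Shared: x=-2. PCs: A@3 B@2
Step 6: thread A executes A4 (x = x + 2). Shared: x=0. PCs: A@4 B@2
Step 7: thread B executes B3 (x = x). Shared: x=0. PCs: A@4 B@3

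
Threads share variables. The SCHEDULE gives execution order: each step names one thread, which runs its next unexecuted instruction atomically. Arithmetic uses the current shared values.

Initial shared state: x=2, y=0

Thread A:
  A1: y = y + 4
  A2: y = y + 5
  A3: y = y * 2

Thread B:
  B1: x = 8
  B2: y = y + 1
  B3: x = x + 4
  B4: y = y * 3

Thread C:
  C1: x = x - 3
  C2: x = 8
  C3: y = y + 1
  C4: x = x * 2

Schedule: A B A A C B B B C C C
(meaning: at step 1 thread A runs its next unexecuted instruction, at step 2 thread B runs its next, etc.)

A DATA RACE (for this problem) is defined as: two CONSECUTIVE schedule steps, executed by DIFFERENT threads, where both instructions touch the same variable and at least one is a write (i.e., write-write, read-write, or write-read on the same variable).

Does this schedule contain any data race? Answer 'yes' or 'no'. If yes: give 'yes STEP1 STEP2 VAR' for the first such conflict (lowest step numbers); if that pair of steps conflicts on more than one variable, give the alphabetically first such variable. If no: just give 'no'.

Steps 1,2: A(r=y,w=y) vs B(r=-,w=x). No conflict.
Steps 2,3: B(r=-,w=x) vs A(r=y,w=y). No conflict.
Steps 3,4: same thread (A). No race.
Steps 4,5: A(r=y,w=y) vs C(r=x,w=x). No conflict.
Steps 5,6: C(r=x,w=x) vs B(r=y,w=y). No conflict.
Steps 6,7: same thread (B). No race.
Steps 7,8: same thread (B). No race.
Steps 8,9: B(r=y,w=y) vs C(r=-,w=x). No conflict.
Steps 9,10: same thread (C). No race.
Steps 10,11: same thread (C). No race.

Answer: no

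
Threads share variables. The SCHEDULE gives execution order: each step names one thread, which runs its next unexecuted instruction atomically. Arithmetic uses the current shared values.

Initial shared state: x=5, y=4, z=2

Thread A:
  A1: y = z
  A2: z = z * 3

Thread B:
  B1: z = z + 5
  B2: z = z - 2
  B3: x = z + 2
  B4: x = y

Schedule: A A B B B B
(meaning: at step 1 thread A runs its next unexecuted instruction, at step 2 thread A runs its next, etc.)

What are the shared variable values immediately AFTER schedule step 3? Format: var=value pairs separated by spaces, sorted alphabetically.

Answer: x=5 y=2 z=11

Derivation:
Step 1: thread A executes A1 (y = z). Shared: x=5 y=2 z=2. PCs: A@1 B@0
Step 2: thread A executes A2 (z = z * 3). Shared: x=5 y=2 z=6. PCs: A@2 B@0
Step 3: thread B executes B1 (z = z + 5). Shared: x=5 y=2 z=11. PCs: A@2 B@1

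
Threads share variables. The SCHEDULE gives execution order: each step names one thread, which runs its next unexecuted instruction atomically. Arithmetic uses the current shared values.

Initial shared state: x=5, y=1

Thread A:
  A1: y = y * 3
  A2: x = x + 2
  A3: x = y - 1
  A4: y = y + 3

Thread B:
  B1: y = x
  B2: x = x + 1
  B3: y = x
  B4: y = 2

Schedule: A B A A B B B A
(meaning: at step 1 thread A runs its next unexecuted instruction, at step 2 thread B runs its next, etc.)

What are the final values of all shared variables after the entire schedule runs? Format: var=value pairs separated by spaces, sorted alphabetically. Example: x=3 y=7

Answer: x=5 y=5

Derivation:
Step 1: thread A executes A1 (y = y * 3). Shared: x=5 y=3. PCs: A@1 B@0
Step 2: thread B executes B1 (y = x). Shared: x=5 y=5. PCs: A@1 B@1
Step 3: thread A executes A2 (x = x + 2). Shared: x=7 y=5. PCs: A@2 B@1
Step 4: thread A executes A3 (x = y - 1). Shared: x=4 y=5. PCs: A@3 B@1
Step 5: thread B executes B2 (x = x + 1). Shared: x=5 y=5. PCs: A@3 B@2
Step 6: thread B executes B3 (y = x). Shared: x=5 y=5. PCs: A@3 B@3
Step 7: thread B executes B4 (y = 2). Shared: x=5 y=2. PCs: A@3 B@4
Step 8: thread A executes A4 (y = y + 3). Shared: x=5 y=5. PCs: A@4 B@4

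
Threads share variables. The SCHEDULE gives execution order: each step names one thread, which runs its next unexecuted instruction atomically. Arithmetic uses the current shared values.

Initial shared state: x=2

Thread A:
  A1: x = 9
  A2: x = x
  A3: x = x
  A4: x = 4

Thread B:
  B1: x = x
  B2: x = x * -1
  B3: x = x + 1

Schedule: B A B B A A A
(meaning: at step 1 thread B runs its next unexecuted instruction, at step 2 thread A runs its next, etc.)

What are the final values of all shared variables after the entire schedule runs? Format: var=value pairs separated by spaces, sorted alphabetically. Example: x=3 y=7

Answer: x=4

Derivation:
Step 1: thread B executes B1 (x = x). Shared: x=2. PCs: A@0 B@1
Step 2: thread A executes A1 (x = 9). Shared: x=9. PCs: A@1 B@1
Step 3: thread B executes B2 (x = x * -1). Shared: x=-9. PCs: A@1 B@2
Step 4: thread B executes B3 (x = x + 1). Shared: x=-8. PCs: A@1 B@3
Step 5: thread A executes A2 (x = x). Shared: x=-8. PCs: A@2 B@3
Step 6: thread A executes A3 (x = x). Shared: x=-8. PCs: A@3 B@3
Step 7: thread A executes A4 (x = 4). Shared: x=4. PCs: A@4 B@3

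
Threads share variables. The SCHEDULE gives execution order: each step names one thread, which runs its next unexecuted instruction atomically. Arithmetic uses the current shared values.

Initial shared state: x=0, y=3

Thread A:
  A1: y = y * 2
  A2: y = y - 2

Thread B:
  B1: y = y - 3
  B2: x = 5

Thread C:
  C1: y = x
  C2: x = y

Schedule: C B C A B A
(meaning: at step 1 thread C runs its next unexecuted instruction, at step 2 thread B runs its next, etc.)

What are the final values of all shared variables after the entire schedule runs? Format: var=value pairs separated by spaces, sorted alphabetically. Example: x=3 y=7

Answer: x=5 y=-8

Derivation:
Step 1: thread C executes C1 (y = x). Shared: x=0 y=0. PCs: A@0 B@0 C@1
Step 2: thread B executes B1 (y = y - 3). Shared: x=0 y=-3. PCs: A@0 B@1 C@1
Step 3: thread C executes C2 (x = y). Shared: x=-3 y=-3. PCs: A@0 B@1 C@2
Step 4: thread A executes A1 (y = y * 2). Shared: x=-3 y=-6. PCs: A@1 B@1 C@2
Step 5: thread B executes B2 (x = 5). Shared: x=5 y=-6. PCs: A@1 B@2 C@2
Step 6: thread A executes A2 (y = y - 2). Shared: x=5 y=-8. PCs: A@2 B@2 C@2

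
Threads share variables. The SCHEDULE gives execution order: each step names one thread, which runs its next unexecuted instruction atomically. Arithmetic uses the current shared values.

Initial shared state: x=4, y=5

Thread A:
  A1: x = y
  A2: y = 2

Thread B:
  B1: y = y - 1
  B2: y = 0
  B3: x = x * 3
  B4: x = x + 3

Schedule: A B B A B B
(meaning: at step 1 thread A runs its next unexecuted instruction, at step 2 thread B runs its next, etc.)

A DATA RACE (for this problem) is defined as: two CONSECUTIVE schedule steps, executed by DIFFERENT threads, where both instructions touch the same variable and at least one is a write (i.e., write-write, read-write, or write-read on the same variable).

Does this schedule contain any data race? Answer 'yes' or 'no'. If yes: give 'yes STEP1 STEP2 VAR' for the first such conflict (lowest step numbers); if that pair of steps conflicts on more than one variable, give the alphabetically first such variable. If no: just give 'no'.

Answer: yes 1 2 y

Derivation:
Steps 1,2: A(x = y) vs B(y = y - 1). RACE on y (R-W).
Steps 2,3: same thread (B). No race.
Steps 3,4: B(y = 0) vs A(y = 2). RACE on y (W-W).
Steps 4,5: A(r=-,w=y) vs B(r=x,w=x). No conflict.
Steps 5,6: same thread (B). No race.
First conflict at steps 1,2.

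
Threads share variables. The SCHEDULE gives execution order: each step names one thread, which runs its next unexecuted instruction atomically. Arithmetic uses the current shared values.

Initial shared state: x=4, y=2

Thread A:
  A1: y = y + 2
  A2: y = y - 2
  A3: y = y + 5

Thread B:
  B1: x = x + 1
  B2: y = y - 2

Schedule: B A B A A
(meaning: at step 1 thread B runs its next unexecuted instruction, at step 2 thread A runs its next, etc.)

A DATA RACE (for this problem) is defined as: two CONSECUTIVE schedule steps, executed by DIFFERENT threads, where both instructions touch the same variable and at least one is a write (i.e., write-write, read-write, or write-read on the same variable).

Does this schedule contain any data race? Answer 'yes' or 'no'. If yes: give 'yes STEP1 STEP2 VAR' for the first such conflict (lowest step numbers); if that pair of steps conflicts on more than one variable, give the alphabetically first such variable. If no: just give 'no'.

Steps 1,2: B(r=x,w=x) vs A(r=y,w=y). No conflict.
Steps 2,3: A(y = y + 2) vs B(y = y - 2). RACE on y (W-W).
Steps 3,4: B(y = y - 2) vs A(y = y - 2). RACE on y (W-W).
Steps 4,5: same thread (A). No race.
First conflict at steps 2,3.

Answer: yes 2 3 y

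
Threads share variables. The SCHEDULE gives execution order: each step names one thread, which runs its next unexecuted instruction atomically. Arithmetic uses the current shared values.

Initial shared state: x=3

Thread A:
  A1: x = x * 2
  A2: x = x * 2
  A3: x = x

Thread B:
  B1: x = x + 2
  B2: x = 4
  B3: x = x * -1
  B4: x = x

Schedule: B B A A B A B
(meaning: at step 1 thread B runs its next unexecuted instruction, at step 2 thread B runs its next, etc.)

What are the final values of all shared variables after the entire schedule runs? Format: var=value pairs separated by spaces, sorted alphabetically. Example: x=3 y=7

Answer: x=-16

Derivation:
Step 1: thread B executes B1 (x = x + 2). Shared: x=5. PCs: A@0 B@1
Step 2: thread B executes B2 (x = 4). Shared: x=4. PCs: A@0 B@2
Step 3: thread A executes A1 (x = x * 2). Shared: x=8. PCs: A@1 B@2
Step 4: thread A executes A2 (x = x * 2). Shared: x=16. PCs: A@2 B@2
Step 5: thread B executes B3 (x = x * -1). Shared: x=-16. PCs: A@2 B@3
Step 6: thread A executes A3 (x = x). Shared: x=-16. PCs: A@3 B@3
Step 7: thread B executes B4 (x = x). Shared: x=-16. PCs: A@3 B@4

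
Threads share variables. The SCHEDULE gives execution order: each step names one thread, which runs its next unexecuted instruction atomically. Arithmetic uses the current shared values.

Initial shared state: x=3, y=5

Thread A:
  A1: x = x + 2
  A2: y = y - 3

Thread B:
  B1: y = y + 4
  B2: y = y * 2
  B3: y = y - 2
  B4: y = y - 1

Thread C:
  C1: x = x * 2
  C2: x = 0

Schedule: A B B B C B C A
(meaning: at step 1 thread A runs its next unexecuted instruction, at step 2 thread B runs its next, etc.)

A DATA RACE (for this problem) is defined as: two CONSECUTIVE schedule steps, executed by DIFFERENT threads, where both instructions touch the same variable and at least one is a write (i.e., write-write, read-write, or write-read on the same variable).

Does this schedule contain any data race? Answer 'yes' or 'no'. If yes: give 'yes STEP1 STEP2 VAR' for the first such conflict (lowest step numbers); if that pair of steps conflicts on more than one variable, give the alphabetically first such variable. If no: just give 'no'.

Answer: no

Derivation:
Steps 1,2: A(r=x,w=x) vs B(r=y,w=y). No conflict.
Steps 2,3: same thread (B). No race.
Steps 3,4: same thread (B). No race.
Steps 4,5: B(r=y,w=y) vs C(r=x,w=x). No conflict.
Steps 5,6: C(r=x,w=x) vs B(r=y,w=y). No conflict.
Steps 6,7: B(r=y,w=y) vs C(r=-,w=x). No conflict.
Steps 7,8: C(r=-,w=x) vs A(r=y,w=y). No conflict.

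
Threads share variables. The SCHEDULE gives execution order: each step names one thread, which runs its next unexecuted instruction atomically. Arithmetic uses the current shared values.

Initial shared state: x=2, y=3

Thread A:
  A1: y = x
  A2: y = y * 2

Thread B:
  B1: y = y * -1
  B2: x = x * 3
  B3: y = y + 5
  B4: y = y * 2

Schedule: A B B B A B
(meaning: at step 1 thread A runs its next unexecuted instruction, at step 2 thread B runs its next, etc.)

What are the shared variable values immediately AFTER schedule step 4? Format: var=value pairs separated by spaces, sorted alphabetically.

Step 1: thread A executes A1 (y = x). Shared: x=2 y=2. PCs: A@1 B@0
Step 2: thread B executes B1 (y = y * -1). Shared: x=2 y=-2. PCs: A@1 B@1
Step 3: thread B executes B2 (x = x * 3). Shared: x=6 y=-2. PCs: A@1 B@2
Step 4: thread B executes B3 (y = y + 5). Shared: x=6 y=3. PCs: A@1 B@3

Answer: x=6 y=3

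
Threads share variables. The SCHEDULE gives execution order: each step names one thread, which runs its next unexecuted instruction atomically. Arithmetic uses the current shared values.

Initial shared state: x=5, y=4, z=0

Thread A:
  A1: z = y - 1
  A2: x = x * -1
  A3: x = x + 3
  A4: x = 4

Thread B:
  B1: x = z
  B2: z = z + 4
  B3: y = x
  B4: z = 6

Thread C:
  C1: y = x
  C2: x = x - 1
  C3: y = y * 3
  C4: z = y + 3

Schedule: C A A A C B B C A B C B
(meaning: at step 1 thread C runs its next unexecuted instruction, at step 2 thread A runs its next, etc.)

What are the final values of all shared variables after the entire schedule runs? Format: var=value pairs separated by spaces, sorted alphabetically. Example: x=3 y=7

Step 1: thread C executes C1 (y = x). Shared: x=5 y=5 z=0. PCs: A@0 B@0 C@1
Step 2: thread A executes A1 (z = y - 1). Shared: x=5 y=5 z=4. PCs: A@1 B@0 C@1
Step 3: thread A executes A2 (x = x * -1). Shared: x=-5 y=5 z=4. PCs: A@2 B@0 C@1
Step 4: thread A executes A3 (x = x + 3). Shared: x=-2 y=5 z=4. PCs: A@3 B@0 C@1
Step 5: thread C executes C2 (x = x - 1). Shared: x=-3 y=5 z=4. PCs: A@3 B@0 C@2
Step 6: thread B executes B1 (x = z). Shared: x=4 y=5 z=4. PCs: A@3 B@1 C@2
Step 7: thread B executes B2 (z = z + 4). Shared: x=4 y=5 z=8. PCs: A@3 B@2 C@2
Step 8: thread C executes C3 (y = y * 3). Shared: x=4 y=15 z=8. PCs: A@3 B@2 C@3
Step 9: thread A executes A4 (x = 4). Shared: x=4 y=15 z=8. PCs: A@4 B@2 C@3
Step 10: thread B executes B3 (y = x). Shared: x=4 y=4 z=8. PCs: A@4 B@3 C@3
Step 11: thread C executes C4 (z = y + 3). Shared: x=4 y=4 z=7. PCs: A@4 B@3 C@4
Step 12: thread B executes B4 (z = 6). Shared: x=4 y=4 z=6. PCs: A@4 B@4 C@4

Answer: x=4 y=4 z=6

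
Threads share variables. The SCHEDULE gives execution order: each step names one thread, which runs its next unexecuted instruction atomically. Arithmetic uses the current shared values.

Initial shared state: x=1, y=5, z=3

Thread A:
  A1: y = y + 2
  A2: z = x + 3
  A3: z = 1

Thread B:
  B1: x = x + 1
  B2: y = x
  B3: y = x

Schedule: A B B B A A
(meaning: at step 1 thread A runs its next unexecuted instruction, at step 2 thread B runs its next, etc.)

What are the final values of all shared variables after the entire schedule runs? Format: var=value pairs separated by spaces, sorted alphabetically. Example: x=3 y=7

Step 1: thread A executes A1 (y = y + 2). Shared: x=1 y=7 z=3. PCs: A@1 B@0
Step 2: thread B executes B1 (x = x + 1). Shared: x=2 y=7 z=3. PCs: A@1 B@1
Step 3: thread B executes B2 (y = x). Shared: x=2 y=2 z=3. PCs: A@1 B@2
Step 4: thread B executes B3 (y = x). Shared: x=2 y=2 z=3. PCs: A@1 B@3
Step 5: thread A executes A2 (z = x + 3). Shared: x=2 y=2 z=5. PCs: A@2 B@3
Step 6: thread A executes A3 (z = 1). Shared: x=2 y=2 z=1. PCs: A@3 B@3

Answer: x=2 y=2 z=1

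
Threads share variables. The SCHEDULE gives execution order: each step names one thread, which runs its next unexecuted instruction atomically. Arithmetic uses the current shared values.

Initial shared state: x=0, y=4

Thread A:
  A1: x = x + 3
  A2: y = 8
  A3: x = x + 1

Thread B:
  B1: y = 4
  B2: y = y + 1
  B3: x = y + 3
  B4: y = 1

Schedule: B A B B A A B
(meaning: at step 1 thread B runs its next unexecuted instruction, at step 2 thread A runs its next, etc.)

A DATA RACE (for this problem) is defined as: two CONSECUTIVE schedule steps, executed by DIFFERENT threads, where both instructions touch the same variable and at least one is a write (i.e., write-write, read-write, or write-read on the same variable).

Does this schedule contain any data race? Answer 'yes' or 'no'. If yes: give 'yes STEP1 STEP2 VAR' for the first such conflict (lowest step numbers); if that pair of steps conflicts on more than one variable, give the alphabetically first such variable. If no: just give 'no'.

Answer: yes 4 5 y

Derivation:
Steps 1,2: B(r=-,w=y) vs A(r=x,w=x). No conflict.
Steps 2,3: A(r=x,w=x) vs B(r=y,w=y). No conflict.
Steps 3,4: same thread (B). No race.
Steps 4,5: B(x = y + 3) vs A(y = 8). RACE on y (R-W).
Steps 5,6: same thread (A). No race.
Steps 6,7: A(r=x,w=x) vs B(r=-,w=y). No conflict.
First conflict at steps 4,5.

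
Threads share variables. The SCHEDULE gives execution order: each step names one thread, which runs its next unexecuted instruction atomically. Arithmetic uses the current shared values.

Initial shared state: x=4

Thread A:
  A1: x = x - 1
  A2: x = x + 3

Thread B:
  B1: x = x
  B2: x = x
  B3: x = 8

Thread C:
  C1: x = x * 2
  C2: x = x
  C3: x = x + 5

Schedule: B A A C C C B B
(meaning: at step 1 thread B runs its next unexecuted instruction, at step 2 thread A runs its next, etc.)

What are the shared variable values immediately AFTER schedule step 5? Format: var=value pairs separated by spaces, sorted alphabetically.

Step 1: thread B executes B1 (x = x). Shared: x=4. PCs: A@0 B@1 C@0
Step 2: thread A executes A1 (x = x - 1). Shared: x=3. PCs: A@1 B@1 C@0
Step 3: thread A executes A2 (x = x + 3). Shared: x=6. PCs: A@2 B@1 C@0
Step 4: thread C executes C1 (x = x * 2). Shared: x=12. PCs: A@2 B@1 C@1
Step 5: thread C executes C2 (x = x). Shared: x=12. PCs: A@2 B@1 C@2

Answer: x=12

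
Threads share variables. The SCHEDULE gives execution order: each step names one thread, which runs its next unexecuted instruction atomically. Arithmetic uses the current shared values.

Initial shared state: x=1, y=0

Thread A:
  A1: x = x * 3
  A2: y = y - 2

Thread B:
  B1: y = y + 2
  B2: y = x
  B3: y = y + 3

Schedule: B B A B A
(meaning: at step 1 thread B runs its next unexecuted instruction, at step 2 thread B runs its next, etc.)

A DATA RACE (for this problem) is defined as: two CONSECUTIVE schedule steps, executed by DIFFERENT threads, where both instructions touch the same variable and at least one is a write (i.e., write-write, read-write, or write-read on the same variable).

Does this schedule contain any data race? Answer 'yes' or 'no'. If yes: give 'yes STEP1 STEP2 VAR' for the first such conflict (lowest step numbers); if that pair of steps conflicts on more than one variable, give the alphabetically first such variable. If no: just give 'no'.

Answer: yes 2 3 x

Derivation:
Steps 1,2: same thread (B). No race.
Steps 2,3: B(y = x) vs A(x = x * 3). RACE on x (R-W).
Steps 3,4: A(r=x,w=x) vs B(r=y,w=y). No conflict.
Steps 4,5: B(y = y + 3) vs A(y = y - 2). RACE on y (W-W).
First conflict at steps 2,3.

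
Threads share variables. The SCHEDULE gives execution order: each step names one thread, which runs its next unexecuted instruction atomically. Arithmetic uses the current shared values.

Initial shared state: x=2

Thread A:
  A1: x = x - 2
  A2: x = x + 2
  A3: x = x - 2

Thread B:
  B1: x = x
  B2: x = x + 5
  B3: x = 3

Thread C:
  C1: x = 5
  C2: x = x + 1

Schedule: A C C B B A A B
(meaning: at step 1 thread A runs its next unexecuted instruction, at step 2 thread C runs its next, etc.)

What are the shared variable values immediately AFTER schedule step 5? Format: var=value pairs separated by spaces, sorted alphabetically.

Step 1: thread A executes A1 (x = x - 2). Shared: x=0. PCs: A@1 B@0 C@0
Step 2: thread C executes C1 (x = 5). Shared: x=5. PCs: A@1 B@0 C@1
Step 3: thread C executes C2 (x = x + 1). Shared: x=6. PCs: A@1 B@0 C@2
Step 4: thread B executes B1 (x = x). Shared: x=6. PCs: A@1 B@1 C@2
Step 5: thread B executes B2 (x = x + 5). Shared: x=11. PCs: A@1 B@2 C@2

Answer: x=11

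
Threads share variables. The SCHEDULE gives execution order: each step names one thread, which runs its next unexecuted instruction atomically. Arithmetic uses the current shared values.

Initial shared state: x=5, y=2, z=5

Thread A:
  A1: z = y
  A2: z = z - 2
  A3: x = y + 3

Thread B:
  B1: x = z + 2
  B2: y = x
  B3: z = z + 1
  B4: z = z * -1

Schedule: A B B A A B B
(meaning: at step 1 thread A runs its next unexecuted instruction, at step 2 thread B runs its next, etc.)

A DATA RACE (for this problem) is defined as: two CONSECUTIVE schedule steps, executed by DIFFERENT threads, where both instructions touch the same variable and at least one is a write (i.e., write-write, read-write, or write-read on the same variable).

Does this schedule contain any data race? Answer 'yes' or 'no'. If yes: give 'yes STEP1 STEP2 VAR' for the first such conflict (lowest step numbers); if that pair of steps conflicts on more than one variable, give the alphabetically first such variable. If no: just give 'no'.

Steps 1,2: A(z = y) vs B(x = z + 2). RACE on z (W-R).
Steps 2,3: same thread (B). No race.
Steps 3,4: B(r=x,w=y) vs A(r=z,w=z). No conflict.
Steps 4,5: same thread (A). No race.
Steps 5,6: A(r=y,w=x) vs B(r=z,w=z). No conflict.
Steps 6,7: same thread (B). No race.
First conflict at steps 1,2.

Answer: yes 1 2 z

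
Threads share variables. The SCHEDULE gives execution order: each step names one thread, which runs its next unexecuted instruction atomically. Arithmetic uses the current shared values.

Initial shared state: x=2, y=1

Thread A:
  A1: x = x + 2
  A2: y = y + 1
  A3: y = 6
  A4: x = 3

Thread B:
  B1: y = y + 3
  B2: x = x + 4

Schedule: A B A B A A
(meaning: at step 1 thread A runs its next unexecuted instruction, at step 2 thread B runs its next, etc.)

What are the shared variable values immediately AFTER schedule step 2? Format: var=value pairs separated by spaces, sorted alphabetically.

Step 1: thread A executes A1 (x = x + 2). Shared: x=4 y=1. PCs: A@1 B@0
Step 2: thread B executes B1 (y = y + 3). Shared: x=4 y=4. PCs: A@1 B@1

Answer: x=4 y=4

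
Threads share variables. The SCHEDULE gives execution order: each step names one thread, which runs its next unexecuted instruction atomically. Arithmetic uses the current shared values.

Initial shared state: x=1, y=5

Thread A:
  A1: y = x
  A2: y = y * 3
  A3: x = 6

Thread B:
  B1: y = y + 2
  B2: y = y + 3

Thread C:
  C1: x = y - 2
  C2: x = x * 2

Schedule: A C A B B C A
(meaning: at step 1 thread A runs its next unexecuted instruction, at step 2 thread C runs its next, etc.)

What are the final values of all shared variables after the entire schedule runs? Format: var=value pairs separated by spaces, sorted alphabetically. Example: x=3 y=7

Answer: x=6 y=8

Derivation:
Step 1: thread A executes A1 (y = x). Shared: x=1 y=1. PCs: A@1 B@0 C@0
Step 2: thread C executes C1 (x = y - 2). Shared: x=-1 y=1. PCs: A@1 B@0 C@1
Step 3: thread A executes A2 (y = y * 3). Shared: x=-1 y=3. PCs: A@2 B@0 C@1
Step 4: thread B executes B1 (y = y + 2). Shared: x=-1 y=5. PCs: A@2 B@1 C@1
Step 5: thread B executes B2 (y = y + 3). Shared: x=-1 y=8. PCs: A@2 B@2 C@1
Step 6: thread C executes C2 (x = x * 2). Shared: x=-2 y=8. PCs: A@2 B@2 C@2
Step 7: thread A executes A3 (x = 6). Shared: x=6 y=8. PCs: A@3 B@2 C@2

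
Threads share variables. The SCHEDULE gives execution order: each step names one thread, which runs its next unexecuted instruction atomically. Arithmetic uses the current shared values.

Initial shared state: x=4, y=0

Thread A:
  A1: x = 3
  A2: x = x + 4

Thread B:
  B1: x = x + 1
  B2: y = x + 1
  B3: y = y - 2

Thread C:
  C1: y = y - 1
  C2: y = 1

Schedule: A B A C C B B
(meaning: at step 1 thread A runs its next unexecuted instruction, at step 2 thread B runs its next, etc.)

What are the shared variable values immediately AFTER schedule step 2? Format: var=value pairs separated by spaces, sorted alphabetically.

Step 1: thread A executes A1 (x = 3). Shared: x=3 y=0. PCs: A@1 B@0 C@0
Step 2: thread B executes B1 (x = x + 1). Shared: x=4 y=0. PCs: A@1 B@1 C@0

Answer: x=4 y=0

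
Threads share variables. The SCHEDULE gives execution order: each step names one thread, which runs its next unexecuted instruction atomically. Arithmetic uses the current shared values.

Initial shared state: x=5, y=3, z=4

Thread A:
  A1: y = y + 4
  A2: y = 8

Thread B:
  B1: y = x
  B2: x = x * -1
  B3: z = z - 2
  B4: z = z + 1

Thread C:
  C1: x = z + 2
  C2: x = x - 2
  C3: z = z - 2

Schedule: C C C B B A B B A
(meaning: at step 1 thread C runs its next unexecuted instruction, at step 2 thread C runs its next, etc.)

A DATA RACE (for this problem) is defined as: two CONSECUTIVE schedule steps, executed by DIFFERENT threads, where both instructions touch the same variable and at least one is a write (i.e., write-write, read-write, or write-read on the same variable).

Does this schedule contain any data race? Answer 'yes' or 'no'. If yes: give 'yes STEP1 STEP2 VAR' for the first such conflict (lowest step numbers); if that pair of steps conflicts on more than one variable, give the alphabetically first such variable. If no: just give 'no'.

Steps 1,2: same thread (C). No race.
Steps 2,3: same thread (C). No race.
Steps 3,4: C(r=z,w=z) vs B(r=x,w=y). No conflict.
Steps 4,5: same thread (B). No race.
Steps 5,6: B(r=x,w=x) vs A(r=y,w=y). No conflict.
Steps 6,7: A(r=y,w=y) vs B(r=z,w=z). No conflict.
Steps 7,8: same thread (B). No race.
Steps 8,9: B(r=z,w=z) vs A(r=-,w=y). No conflict.

Answer: no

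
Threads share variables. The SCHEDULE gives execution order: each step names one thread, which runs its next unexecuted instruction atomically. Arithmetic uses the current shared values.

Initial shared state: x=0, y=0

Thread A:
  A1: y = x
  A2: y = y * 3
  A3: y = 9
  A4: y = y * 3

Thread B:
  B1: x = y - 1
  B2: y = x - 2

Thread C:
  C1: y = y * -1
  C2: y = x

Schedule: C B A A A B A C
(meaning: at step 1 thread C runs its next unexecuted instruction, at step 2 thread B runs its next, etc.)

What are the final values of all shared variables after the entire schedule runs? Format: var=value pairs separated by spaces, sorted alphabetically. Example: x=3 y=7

Answer: x=-1 y=-1

Derivation:
Step 1: thread C executes C1 (y = y * -1). Shared: x=0 y=0. PCs: A@0 B@0 C@1
Step 2: thread B executes B1 (x = y - 1). Shared: x=-1 y=0. PCs: A@0 B@1 C@1
Step 3: thread A executes A1 (y = x). Shared: x=-1 y=-1. PCs: A@1 B@1 C@1
Step 4: thread A executes A2 (y = y * 3). Shared: x=-1 y=-3. PCs: A@2 B@1 C@1
Step 5: thread A executes A3 (y = 9). Shared: x=-1 y=9. PCs: A@3 B@1 C@1
Step 6: thread B executes B2 (y = x - 2). Shared: x=-1 y=-3. PCs: A@3 B@2 C@1
Step 7: thread A executes A4 (y = y * 3). Shared: x=-1 y=-9. PCs: A@4 B@2 C@1
Step 8: thread C executes C2 (y = x). Shared: x=-1 y=-1. PCs: A@4 B@2 C@2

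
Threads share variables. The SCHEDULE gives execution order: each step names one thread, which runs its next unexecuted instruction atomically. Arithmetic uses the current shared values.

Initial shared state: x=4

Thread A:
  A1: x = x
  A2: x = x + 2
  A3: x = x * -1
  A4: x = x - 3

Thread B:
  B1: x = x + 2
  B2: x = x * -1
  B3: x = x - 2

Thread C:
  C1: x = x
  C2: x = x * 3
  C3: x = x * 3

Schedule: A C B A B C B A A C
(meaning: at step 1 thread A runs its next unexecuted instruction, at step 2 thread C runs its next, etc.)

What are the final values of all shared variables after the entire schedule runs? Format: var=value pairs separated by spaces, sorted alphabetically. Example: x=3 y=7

Answer: x=69

Derivation:
Step 1: thread A executes A1 (x = x). Shared: x=4. PCs: A@1 B@0 C@0
Step 2: thread C executes C1 (x = x). Shared: x=4. PCs: A@1 B@0 C@1
Step 3: thread B executes B1 (x = x + 2). Shared: x=6. PCs: A@1 B@1 C@1
Step 4: thread A executes A2 (x = x + 2). Shared: x=8. PCs: A@2 B@1 C@1
Step 5: thread B executes B2 (x = x * -1). Shared: x=-8. PCs: A@2 B@2 C@1
Step 6: thread C executes C2 (x = x * 3). Shared: x=-24. PCs: A@2 B@2 C@2
Step 7: thread B executes B3 (x = x - 2). Shared: x=-26. PCs: A@2 B@3 C@2
Step 8: thread A executes A3 (x = x * -1). Shared: x=26. PCs: A@3 B@3 C@2
Step 9: thread A executes A4 (x = x - 3). Shared: x=23. PCs: A@4 B@3 C@2
Step 10: thread C executes C3 (x = x * 3). Shared: x=69. PCs: A@4 B@3 C@3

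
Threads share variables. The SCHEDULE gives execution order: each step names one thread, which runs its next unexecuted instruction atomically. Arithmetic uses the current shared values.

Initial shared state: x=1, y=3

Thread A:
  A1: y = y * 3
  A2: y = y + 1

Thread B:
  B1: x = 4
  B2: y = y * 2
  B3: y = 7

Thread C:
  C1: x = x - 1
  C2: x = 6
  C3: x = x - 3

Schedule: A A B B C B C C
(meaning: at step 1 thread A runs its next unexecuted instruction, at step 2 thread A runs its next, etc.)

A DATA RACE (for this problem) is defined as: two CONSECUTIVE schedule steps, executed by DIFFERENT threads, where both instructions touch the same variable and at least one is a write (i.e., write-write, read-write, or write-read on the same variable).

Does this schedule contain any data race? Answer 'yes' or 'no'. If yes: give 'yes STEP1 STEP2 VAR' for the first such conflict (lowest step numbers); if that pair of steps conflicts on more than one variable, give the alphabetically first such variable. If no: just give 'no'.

Steps 1,2: same thread (A). No race.
Steps 2,3: A(r=y,w=y) vs B(r=-,w=x). No conflict.
Steps 3,4: same thread (B). No race.
Steps 4,5: B(r=y,w=y) vs C(r=x,w=x). No conflict.
Steps 5,6: C(r=x,w=x) vs B(r=-,w=y). No conflict.
Steps 6,7: B(r=-,w=y) vs C(r=-,w=x). No conflict.
Steps 7,8: same thread (C). No race.

Answer: no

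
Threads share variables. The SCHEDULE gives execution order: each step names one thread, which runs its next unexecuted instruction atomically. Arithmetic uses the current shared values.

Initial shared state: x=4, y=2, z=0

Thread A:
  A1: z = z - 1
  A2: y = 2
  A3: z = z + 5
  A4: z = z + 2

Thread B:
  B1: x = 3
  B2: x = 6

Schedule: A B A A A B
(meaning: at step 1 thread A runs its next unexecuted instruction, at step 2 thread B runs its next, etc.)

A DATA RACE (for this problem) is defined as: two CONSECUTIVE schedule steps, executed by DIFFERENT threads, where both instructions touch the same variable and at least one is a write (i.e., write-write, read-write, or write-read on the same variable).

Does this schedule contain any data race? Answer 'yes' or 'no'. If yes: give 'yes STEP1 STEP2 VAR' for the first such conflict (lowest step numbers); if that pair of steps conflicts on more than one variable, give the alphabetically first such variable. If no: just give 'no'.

Answer: no

Derivation:
Steps 1,2: A(r=z,w=z) vs B(r=-,w=x). No conflict.
Steps 2,3: B(r=-,w=x) vs A(r=-,w=y). No conflict.
Steps 3,4: same thread (A). No race.
Steps 4,5: same thread (A). No race.
Steps 5,6: A(r=z,w=z) vs B(r=-,w=x). No conflict.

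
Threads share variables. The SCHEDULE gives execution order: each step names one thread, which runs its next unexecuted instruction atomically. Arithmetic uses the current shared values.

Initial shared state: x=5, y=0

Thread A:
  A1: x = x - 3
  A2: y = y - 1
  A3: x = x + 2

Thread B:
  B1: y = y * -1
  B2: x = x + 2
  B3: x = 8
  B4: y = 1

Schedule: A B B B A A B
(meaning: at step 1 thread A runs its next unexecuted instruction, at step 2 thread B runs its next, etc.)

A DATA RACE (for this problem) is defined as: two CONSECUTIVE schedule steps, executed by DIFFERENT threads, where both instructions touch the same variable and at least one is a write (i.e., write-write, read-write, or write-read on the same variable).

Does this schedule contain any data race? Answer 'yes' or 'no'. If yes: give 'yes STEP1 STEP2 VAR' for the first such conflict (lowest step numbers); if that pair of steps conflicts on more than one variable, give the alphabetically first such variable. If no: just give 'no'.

Answer: no

Derivation:
Steps 1,2: A(r=x,w=x) vs B(r=y,w=y). No conflict.
Steps 2,3: same thread (B). No race.
Steps 3,4: same thread (B). No race.
Steps 4,5: B(r=-,w=x) vs A(r=y,w=y). No conflict.
Steps 5,6: same thread (A). No race.
Steps 6,7: A(r=x,w=x) vs B(r=-,w=y). No conflict.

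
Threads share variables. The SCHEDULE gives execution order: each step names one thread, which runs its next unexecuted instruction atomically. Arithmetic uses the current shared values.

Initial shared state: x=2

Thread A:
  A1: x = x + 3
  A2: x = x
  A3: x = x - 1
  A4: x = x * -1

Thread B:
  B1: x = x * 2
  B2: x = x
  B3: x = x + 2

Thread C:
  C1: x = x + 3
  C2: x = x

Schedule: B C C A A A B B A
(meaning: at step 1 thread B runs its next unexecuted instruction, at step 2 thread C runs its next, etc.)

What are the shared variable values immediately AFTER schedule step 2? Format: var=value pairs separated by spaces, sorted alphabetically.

Step 1: thread B executes B1 (x = x * 2). Shared: x=4. PCs: A@0 B@1 C@0
Step 2: thread C executes C1 (x = x + 3). Shared: x=7. PCs: A@0 B@1 C@1

Answer: x=7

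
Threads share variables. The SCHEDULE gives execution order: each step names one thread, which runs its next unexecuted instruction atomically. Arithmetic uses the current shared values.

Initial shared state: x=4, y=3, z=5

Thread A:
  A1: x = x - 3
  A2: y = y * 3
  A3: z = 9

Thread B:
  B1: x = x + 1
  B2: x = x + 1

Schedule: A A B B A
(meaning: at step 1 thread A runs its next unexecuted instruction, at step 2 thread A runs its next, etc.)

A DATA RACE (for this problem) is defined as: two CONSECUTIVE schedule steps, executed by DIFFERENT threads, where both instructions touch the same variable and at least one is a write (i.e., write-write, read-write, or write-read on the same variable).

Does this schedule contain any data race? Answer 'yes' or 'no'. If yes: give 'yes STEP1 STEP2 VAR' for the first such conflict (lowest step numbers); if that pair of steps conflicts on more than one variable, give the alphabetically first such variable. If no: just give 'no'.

Steps 1,2: same thread (A). No race.
Steps 2,3: A(r=y,w=y) vs B(r=x,w=x). No conflict.
Steps 3,4: same thread (B). No race.
Steps 4,5: B(r=x,w=x) vs A(r=-,w=z). No conflict.

Answer: no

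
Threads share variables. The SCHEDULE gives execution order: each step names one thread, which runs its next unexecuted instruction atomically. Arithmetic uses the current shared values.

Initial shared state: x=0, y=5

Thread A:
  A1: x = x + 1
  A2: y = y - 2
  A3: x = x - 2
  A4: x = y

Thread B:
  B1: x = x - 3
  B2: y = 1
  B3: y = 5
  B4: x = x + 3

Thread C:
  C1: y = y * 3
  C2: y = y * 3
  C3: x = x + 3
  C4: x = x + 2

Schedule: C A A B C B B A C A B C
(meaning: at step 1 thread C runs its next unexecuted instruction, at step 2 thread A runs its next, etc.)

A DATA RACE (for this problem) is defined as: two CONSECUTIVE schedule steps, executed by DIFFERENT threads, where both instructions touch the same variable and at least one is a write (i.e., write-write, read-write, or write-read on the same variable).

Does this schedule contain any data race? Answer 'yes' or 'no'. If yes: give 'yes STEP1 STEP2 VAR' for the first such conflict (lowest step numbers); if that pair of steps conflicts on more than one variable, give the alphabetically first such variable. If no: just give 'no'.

Steps 1,2: C(r=y,w=y) vs A(r=x,w=x). No conflict.
Steps 2,3: same thread (A). No race.
Steps 3,4: A(r=y,w=y) vs B(r=x,w=x). No conflict.
Steps 4,5: B(r=x,w=x) vs C(r=y,w=y). No conflict.
Steps 5,6: C(y = y * 3) vs B(y = 1). RACE on y (W-W).
Steps 6,7: same thread (B). No race.
Steps 7,8: B(r=-,w=y) vs A(r=x,w=x). No conflict.
Steps 8,9: A(x = x - 2) vs C(x = x + 3). RACE on x (W-W).
Steps 9,10: C(x = x + 3) vs A(x = y). RACE on x (W-W).
Steps 10,11: A(x = y) vs B(x = x + 3). RACE on x (W-W).
Steps 11,12: B(x = x + 3) vs C(x = x + 2). RACE on x (W-W).
First conflict at steps 5,6.

Answer: yes 5 6 y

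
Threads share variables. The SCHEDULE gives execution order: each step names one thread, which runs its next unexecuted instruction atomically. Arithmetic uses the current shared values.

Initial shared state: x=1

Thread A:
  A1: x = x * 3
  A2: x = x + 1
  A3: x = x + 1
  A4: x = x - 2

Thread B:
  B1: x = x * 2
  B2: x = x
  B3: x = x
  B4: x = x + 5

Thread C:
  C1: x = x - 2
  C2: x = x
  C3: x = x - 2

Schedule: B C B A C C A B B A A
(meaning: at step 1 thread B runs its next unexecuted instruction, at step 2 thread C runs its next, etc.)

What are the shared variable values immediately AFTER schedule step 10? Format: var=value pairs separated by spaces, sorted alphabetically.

Answer: x=5

Derivation:
Step 1: thread B executes B1 (x = x * 2). Shared: x=2. PCs: A@0 B@1 C@0
Step 2: thread C executes C1 (x = x - 2). Shared: x=0. PCs: A@0 B@1 C@1
Step 3: thread B executes B2 (x = x). Shared: x=0. PCs: A@0 B@2 C@1
Step 4: thread A executes A1 (x = x * 3). Shared: x=0. PCs: A@1 B@2 C@1
Step 5: thread C executes C2 (x = x). Shared: x=0. PCs: A@1 B@2 C@2
Step 6: thread C executes C3 (x = x - 2). Shared: x=-2. PCs: A@1 B@2 C@3
Step 7: thread A executes A2 (x = x + 1). Shared: x=-1. PCs: A@2 B@2 C@3
Step 8: thread B executes B3 (x = x). Shared: x=-1. PCs: A@2 B@3 C@3
Step 9: thread B executes B4 (x = x + 5). Shared: x=4. PCs: A@2 B@4 C@3
Step 10: thread A executes A3 (x = x + 1). Shared: x=5. PCs: A@3 B@4 C@3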